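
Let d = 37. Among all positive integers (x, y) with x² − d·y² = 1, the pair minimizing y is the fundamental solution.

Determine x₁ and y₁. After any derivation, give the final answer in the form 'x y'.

73 12

√37 → a₀=6, period (12); ℓ=1 odd so k=1
i=0: a=6 ⇒ p=6, q=1
i=1: a=12 ⇒ p=73, q=12
(x₁, y₁) = (73, 12);  73² − 37·12² = 1 ✓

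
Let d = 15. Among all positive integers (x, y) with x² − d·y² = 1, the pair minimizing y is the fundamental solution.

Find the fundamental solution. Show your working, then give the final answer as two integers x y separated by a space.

4 1

[3; 1,6] for √15; ℓ=2 ⇒ convergent index 1
step 0: (3, 1)  from 3·(1,0) + (0,1)
step 1: (4, 1)  from 1·(3,1) + (1,0)
(x₁, y₁) = (4, 1);  4² − 15·1² = 1 ✓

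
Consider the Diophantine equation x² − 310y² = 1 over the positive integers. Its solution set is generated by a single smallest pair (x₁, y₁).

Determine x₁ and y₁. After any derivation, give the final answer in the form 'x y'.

848719 48204

√310 → a₀=17, period (1,1,1,1,5,…,1,1,34); ℓ=16 even so k=15
a_0=17:  p_0=17·1+0=17,  q_0=17·0+1=1
…
a_6=3:  p_6=3·493+88=1567,  q_6=3·28+5=89
…
a_8=2:  p_8=2·2060+1567=5687,  q_8=2·117+89=323
…
a_14=1:  p_14=1·333702+181315=515017,  q_14=1·18953+10298=29251
a_15=1:  p_15=1·515017+333702=848719,  q_15=1·29251+18953=48204
→ (848719, 48204).  Check: 848719²=720323940961, 310·48204²=720323940960, difference 1.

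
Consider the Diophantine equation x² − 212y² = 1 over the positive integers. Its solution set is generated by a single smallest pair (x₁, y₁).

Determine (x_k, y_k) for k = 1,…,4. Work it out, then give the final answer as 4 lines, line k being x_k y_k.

d=212: √d = [14; 1,1,3,1,1,…,1,1,28] (ℓ=14, even), read p_13/q_13
k=0  a_k=14  p_k/q_k = 14/1
k=1  a_k=1  p_k/q_k = 15/1
k=2  a_k=1  p_k/q_k = 29/2
k=3  a_k=3  p_k/q_k = 102/7
…
k=5  a_k=1  p_k/q_k = 233/16
k=6  a_k=1  p_k/q_k = 364/25
k=7  a_k=6  p_k/q_k = 2417/166
…
k=10  a_k=1  p_k/q_k = 7979/548
k=11  a_k=3  p_k/q_k = 29135/2001
k=12  a_k=1  p_k/q_k = 37114/2549
k=13  a_k=1  p_k/q_k = 66249/4550
→ (66249, 4550).  Check: 66249²=4388930001, 212·4550²=4388930000, difference 1.
(66249+4550√212)^2 = 8777860001 + 602865900√212
(66249+4550√212)^3 = 1163048894346249 + 79878526013650√212
(66249+4550√212)^4 = 154101652394311440001 + 10583744939153731800√212

66249 4550
8777860001 602865900
1163048894346249 79878526013650
154101652394311440001 10583744939153731800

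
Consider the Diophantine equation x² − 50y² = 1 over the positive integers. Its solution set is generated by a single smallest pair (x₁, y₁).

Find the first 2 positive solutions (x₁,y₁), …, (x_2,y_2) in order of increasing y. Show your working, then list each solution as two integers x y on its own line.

√50 = [7; 14, …], period ℓ=1 (odd) → k=1
step 0: (7, 1)  from 7·(1,0) + (0,1)
step 1: (99, 14)  from 14·(7,1) + (1,0)
(x₁, y₁) = (99, 14);  99² − 50·14² = 1 ✓
n=2: (99,14)∘(99,14) = (99·99+50·14·14, 99·14+14·99) = (19601,2772)

99 14
19601 2772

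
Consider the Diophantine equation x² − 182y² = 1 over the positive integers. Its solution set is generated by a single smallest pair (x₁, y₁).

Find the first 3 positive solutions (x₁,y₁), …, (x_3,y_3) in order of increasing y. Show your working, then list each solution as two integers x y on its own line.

d=182: √d = [13; 2,26] (ℓ=2, even), read p_1/q_1
i=0: a=13 ⇒ p=13, q=1
i=1: a=2 ⇒ p=27, q=2
(x₁, y₁) = (27, 2);  27² − 182·2² = 1 ✓
n=2: (27,2)∘(27,2) = (27·27+182·2·2, 27·2+2·27) = (1457,108)
n=3: (1457,108)∘(27,2) = (27·1457+182·2·108, 27·108+2·1457) = (78651,5830)

27 2
1457 108
78651 5830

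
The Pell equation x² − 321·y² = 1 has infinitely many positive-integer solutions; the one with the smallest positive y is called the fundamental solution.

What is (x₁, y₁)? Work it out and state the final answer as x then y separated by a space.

215 12

[17; 1,10,1,34] for √321; ℓ=4 ⇒ convergent index 3
i=0: a=17 ⇒ p=17, q=1
i=1: a=1 ⇒ p=18, q=1
i=2: a=10 ⇒ p=197, q=11
i=3: a=1 ⇒ p=215, q=12
fundamental: x₁=215, y₁=12  (since 46225 − 321·144 = 1)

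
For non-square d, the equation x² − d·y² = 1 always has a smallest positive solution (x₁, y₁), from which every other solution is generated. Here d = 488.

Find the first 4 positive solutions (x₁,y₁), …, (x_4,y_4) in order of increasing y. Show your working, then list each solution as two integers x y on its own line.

√488 = [22; 11,44, …], period ℓ=2 (even) → k=1
k=0  a_k=22  p_k/q_k = 22/1
k=1  a_k=11  p_k/q_k = 243/11
(x₁, y₁) = (243, 11);  243² − 488·11² = 1 ✓
k=2:  x_2 = 243·243+488·11·11 = 118097,  y_2 = 243·11+11·243 = 5346
k=3:  x_3 = 243·118097+488·11·5346 = 57394899,  y_3 = 243·5346+11·118097 = 2598145
k=4:  x_4 = 243·57394899+488·11·2598145 = 27893802817,  y_4 = 243·2598145+11·57394899 = 1262693124

243 11
118097 5346
57394899 2598145
27893802817 1262693124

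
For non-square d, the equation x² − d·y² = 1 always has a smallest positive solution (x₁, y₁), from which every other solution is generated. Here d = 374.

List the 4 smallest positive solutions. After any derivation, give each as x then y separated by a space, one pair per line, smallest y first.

√374 → a₀=19, period (2,1,18,1,2,38); ℓ=6 even so k=5
k=0  a_k=19  p_k/q_k = 19/1
…
k=4  a_k=1  p_k/q_k = 1141/59
k=5  a_k=2  p_k/q_k = 3365/174
(x₁, y₁) = (3365, 174);  3365² − 374·174² = 1 ✓
(x_2, y_2) = (3365·3365 + 374·174·174, 3365·174 + 174·3365) = (22646449, 1171020)
(x_3, y_3) = (3365·22646449 + 374·174·1171020, 3365·1171020 + 174·22646449) = (152410598405, 7880964426)
(x_4, y_4) = (3365·152410598405 + 374·174·7880964426, 3365·7880964426 + 174·152410598405) = (1025723304619201, 53038889415960)

3365 174
22646449 1171020
152410598405 7880964426
1025723304619201 53038889415960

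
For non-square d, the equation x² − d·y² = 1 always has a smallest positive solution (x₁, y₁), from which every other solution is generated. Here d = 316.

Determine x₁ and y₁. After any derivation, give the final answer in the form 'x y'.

[17; 1,3,2,8,2,3,1,34] for √316; ℓ=8 ⇒ convergent index 7
step 0: (17, 1)  from 17·(1,0) + (0,1)
step 1: (18, 1)  from 1·(17,1) + (1,0)
…
step 4: (1351, 76)  from 8·(160,9) + (71,4)
step 5: (2862, 161)  from 2·(1351,76) + (160,9)
step 6: (9937, 559)  from 3·(2862,161) + (1351,76)
step 7: (12799, 720)  from 1·(9937,559) + (2862,161)
→ (12799, 720).  Check: 12799²=163814401, 316·720²=163814400, difference 1.

12799 720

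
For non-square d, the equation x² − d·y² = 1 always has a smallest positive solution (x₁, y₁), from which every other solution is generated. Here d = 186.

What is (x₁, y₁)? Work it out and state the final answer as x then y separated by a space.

7501 550

d=186: √d = [13; 1,1,1,3,4,3,1,1,1,26] (ℓ=10, even), read p_9/q_9
a_0=13:  p_0=13·1+0=13,  q_0=13·0+1=1
…
a_3=1:  p_3=1·27+14=41,  q_3=1·2+1=3
a_4=3:  p_4=3·41+27=150,  q_4=3·3+2=11
…
a_8=1:  p_8=1·2714+2073=4787,  q_8=1·199+152=351
a_9=1:  p_9=1·4787+2714=7501,  q_9=1·351+199=550
→ (7501, 550).  Check: 7501²=56265001, 186·550²=56265000, difference 1.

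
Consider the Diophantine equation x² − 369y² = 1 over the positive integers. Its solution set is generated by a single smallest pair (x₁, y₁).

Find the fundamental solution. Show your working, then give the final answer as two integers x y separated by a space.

[19; 4,1,3,2,7,4,7,2,3,1,4,38] for √369; ℓ=12 ⇒ convergent index 11
a_0=19:  p_0=19·1+0=19,  q_0=19·0+1=1
a_1=4:  p_1=4·19+1=77,  q_1=4·1+0=4
a_2=1:  p_2=1·77+19=96,  q_2=1·4+1=5
…
a_5=7:  p_5=7·826+365=6147,  q_5=7·43+19=320
a_6=4:  p_6=4·6147+826=25414,  q_6=4·320+43=1323
a_7=7:  p_7=7·25414+6147=184045,  q_7=7·1323+320=9581
a_8=2:  p_8=2·184045+25414=393504,  q_8=2·9581+1323=20485
a_9=3:  p_9=3·393504+184045=1364557,  q_9=3·20485+9581=71036
a_10=1:  p_10=1·1364557+393504=1758061,  q_10=1·71036+20485=91521
a_11=4:  p_11=4·1758061+1364557=8396801,  q_11=4·91521+71036=437120
fundamental: x₁=8396801, y₁=437120  (since 70506267033601 − 369·191073894400 = 1)

8396801 437120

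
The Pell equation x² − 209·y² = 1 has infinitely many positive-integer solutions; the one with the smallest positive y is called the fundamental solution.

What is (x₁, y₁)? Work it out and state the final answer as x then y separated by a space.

[14; 2,5,3,2,3,5,2,28] for √209; ℓ=8 ⇒ convergent index 7
step 0: (14, 1)  from 14·(1,0) + (0,1)
step 1: (29, 2)  from 2·(14,1) + (1,0)
step 2: (159, 11)  from 5·(29,2) + (14,1)
step 3: (506, 35)  from 3·(159,11) + (29,2)
step 4: (1171, 81)  from 2·(506,35) + (159,11)
step 5: (4019, 278)  from 3·(1171,81) + (506,35)
step 6: (21266, 1471)  from 5·(4019,278) + (1171,81)
step 7: (46551, 3220)  from 2·(21266,1471) + (4019,278)
→ (46551, 3220).  Check: 46551²=2166995601, 209·3220²=2166995600, difference 1.

46551 3220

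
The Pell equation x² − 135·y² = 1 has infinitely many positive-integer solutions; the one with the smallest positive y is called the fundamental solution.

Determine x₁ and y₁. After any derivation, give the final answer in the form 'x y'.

√135 = [11; 1,1,1,1,1,1,1,22, …], period ℓ=8 (even) → k=7
a_0=11:  p_0=11·1+0=11,  q_0=11·0+1=1
…
a_3=1:  p_3=1·23+12=35,  q_3=1·2+1=3
…
a_6=1:  p_6=1·93+58=151,  q_6=1·8+5=13
a_7=1:  p_7=1·151+93=244,  q_7=1·13+8=21
→ (244, 21).  Check: 244²=59536, 135·21²=59535, difference 1.

244 21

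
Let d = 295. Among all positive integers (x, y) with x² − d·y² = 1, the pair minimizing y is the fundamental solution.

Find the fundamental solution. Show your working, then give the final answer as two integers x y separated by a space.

2024999 117900

d=295: √d = [17; 5,1,2,3,2,6,2,3,2,1,5,34] (ℓ=12, even), read p_11/q_11
step 0: (17, 1)  from 17·(1,0) + (0,1)
step 1: (86, 5)  from 5·(17,1) + (1,0)
…
step 3: (292, 17)  from 2·(103,6) + (86,5)
…
step 5: (2250, 131)  from 2·(979,57) + (292,17)
step 6: (14479, 843)  from 6·(2250,131) + (979,57)
step 7: (31208, 1817)  from 2·(14479,843) + (2250,131)
step 8: (108103, 6294)  from 3·(31208,1817) + (14479,843)
step 9: (247414, 14405)  from 2·(108103,6294) + (31208,1817)
step 10: (355517, 20699)  from 1·(247414,14405) + (108103,6294)
step 11: (2024999, 117900)  from 5·(355517,20699) + (247414,14405)
(x₁, y₁) = (2024999, 117900);  2024999² − 295·117900² = 1 ✓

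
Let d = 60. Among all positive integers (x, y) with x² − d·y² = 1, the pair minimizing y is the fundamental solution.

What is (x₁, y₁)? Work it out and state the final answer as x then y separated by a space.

31 4

√60 = [7; 1,2,1,14, …], period ℓ=4 (even) → k=3
i=0: a=7 ⇒ p=7, q=1
…
i=2: a=2 ⇒ p=23, q=3
i=3: a=1 ⇒ p=31, q=4
fundamental: x₁=31, y₁=4  (since 961 − 60·16 = 1)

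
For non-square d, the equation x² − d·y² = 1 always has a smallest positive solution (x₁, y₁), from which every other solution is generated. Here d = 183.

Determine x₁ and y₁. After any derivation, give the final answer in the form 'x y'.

487 36

√183 → a₀=13, period (1,1,8,1,1,26); ℓ=6 even so k=5
a_0=13:  p_0=13·1+0=13,  q_0=13·0+1=1
…
a_2=1:  p_2=1·14+13=27,  q_2=1·1+1=2
a_3=8:  p_3=8·27+14=230,  q_3=8·2+1=17
a_4=1:  p_4=1·230+27=257,  q_4=1·17+2=19
a_5=1:  p_5=1·257+230=487,  q_5=1·19+17=36
(x₁, y₁) = (487, 36);  487² − 183·36² = 1 ✓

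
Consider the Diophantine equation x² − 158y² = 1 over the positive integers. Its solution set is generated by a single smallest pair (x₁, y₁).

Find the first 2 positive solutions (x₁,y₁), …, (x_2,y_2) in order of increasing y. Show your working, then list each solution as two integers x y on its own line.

7743 616
119908097 9539376

d=158: √d = [12; 1,1,3,12,3,1,1,24] (ℓ=8, even), read p_7/q_7
step 0: (12, 1)  from 12·(1,0) + (0,1)
step 1: (13, 1)  from 1·(12,1) + (1,0)
…
step 3: (88, 7)  from 3·(25,2) + (13,1)
…
step 5: (3331, 265)  from 3·(1081,86) + (88,7)
step 6: (4412, 351)  from 1·(3331,265) + (1081,86)
step 7: (7743, 616)  from 1·(4412,351) + (3331,265)
→ (7743, 616).  Check: 7743²=59954049, 158·616²=59954048, difference 1.
k=2:  x_2 = 7743·7743+158·616·616 = 119908097,  y_2 = 7743·616+616·7743 = 9539376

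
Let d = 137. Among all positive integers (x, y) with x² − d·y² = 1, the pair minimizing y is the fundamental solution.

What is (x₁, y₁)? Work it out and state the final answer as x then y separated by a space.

d=137: √d = [11; 1,2,2,1,1,2,2,1,22] (ℓ=9, odd), read p_17/q_17
step 0: (11, 1)  from 11·(1,0) + (0,1)
step 1: (12, 1)  from 1·(11,1) + (1,0)
step 2: (35, 3)  from 2·(12,1) + (11,1)
step 3: (82, 7)  from 2·(35,3) + (12,1)
…
step 5: (199, 17)  from 1·(117,10) + (82,7)
step 6: (515, 44)  from 2·(199,17) + (117,10)
step 7: (1229, 105)  from 2·(515,44) + (199,17)
step 8: (1744, 149)  from 1·(1229,105) + (515,44)
step 9: (39597, 3383)  from 22·(1744,149) + (1229,105)
step 10: (41341, 3532)  from 1·(39597,3383) + (1744,149)
step 11: (122279, 10447)  from 2·(41341,3532) + (39597,3383)
step 12: (285899, 24426)  from 2·(122279,10447) + (41341,3532)
step 13: (408178, 34873)  from 1·(285899,24426) + (122279,10447)
step 14: (694077, 59299)  from 1·(408178,34873) + (285899,24426)
step 15: (1796332, 153471)  from 2·(694077,59299) + (408178,34873)
step 16: (4286741, 366241)  from 2·(1796332,153471) + (694077,59299)
step 17: (6083073, 519712)  from 1·(4286741,366241) + (1796332,153471)
(x₁, y₁) = (6083073, 519712);  6083073² − 137·519712² = 1 ✓

6083073 519712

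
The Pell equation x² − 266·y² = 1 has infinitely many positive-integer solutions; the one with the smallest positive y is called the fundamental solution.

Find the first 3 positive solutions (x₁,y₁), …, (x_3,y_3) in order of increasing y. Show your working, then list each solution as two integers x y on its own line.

685 42
938449 57540
1285674445 78829758

d=266: √d = [16; 3,4,3,32] (ℓ=4, even), read p_3/q_3
k=0  a_k=16  p_k/q_k = 16/1
k=1  a_k=3  p_k/q_k = 49/3
k=2  a_k=4  p_k/q_k = 212/13
k=3  a_k=3  p_k/q_k = 685/42
(x₁, y₁) = (685, 42);  685² − 266·42² = 1 ✓
n=2: (685,42)∘(685,42) = (685·685+266·42·42, 685·42+42·685) = (938449,57540)
n=3: (938449,57540)∘(685,42) = (685·938449+266·42·57540, 685·57540+42·938449) = (1285674445,78829758)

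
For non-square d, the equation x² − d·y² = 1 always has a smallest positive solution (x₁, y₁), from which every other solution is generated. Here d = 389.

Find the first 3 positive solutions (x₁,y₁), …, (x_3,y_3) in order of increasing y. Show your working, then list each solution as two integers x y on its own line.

[19; 1,2,1,1,1,1,2,1,38] for √389; ℓ=9 ⇒ convergent index 17
step 0: (19, 1)  from 19·(1,0) + (0,1)
…
step 2: (59, 3)  from 2·(20,1) + (19,1)
step 3: (79, 4)  from 1·(59,3) + (20,1)
step 4: (138, 7)  from 1·(79,4) + (59,3)
step 5: (217, 11)  from 1·(138,7) + (79,4)
…
step 8: (1282, 65)  from 1·(927,47) + (355,18)
step 9: (49643, 2517)  from 38·(1282,65) + (927,47)
step 10: (50925, 2582)  from 1·(49643,2517) + (1282,65)
step 11: (151493, 7681)  from 2·(50925,2582) + (49643,2517)
step 12: (202418, 10263)  from 1·(151493,7681) + (50925,2582)
step 13: (353911, 17944)  from 1·(202418,10263) + (151493,7681)
step 14: (556329, 28207)  from 1·(353911,17944) + (202418,10263)
step 15: (910240, 46151)  from 1·(556329,28207) + (353911,17944)
step 16: (2376809, 120509)  from 2·(910240,46151) + (556329,28207)
step 17: (3287049, 166660)  from 1·(2376809,120509) + (910240,46151)
fundamental: x₁=3287049, y₁=166660  (since 10804691128401 − 389·27775555600 = 1)
k=2:  x_2 = 3287049·3287049+389·166660·166660 = 21609382256801,  y_2 = 3287049·166660+166660·3287049 = 1095639172680
k=3:  x_3 = 3287049·21609382256801+389·166660·1095639172680 = 142062196675667653449,  y_3 = 3287049·1095639172680+166660·21609382256801 = 7202839293837075980

3287049 166660
21609382256801 1095639172680
142062196675667653449 7202839293837075980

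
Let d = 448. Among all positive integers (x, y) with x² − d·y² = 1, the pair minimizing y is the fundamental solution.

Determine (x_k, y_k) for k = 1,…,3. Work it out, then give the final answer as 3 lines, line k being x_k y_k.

d=448: √d = [21; 6,42] (ℓ=2, even), read p_1/q_1
i=0: a=21 ⇒ p=21, q=1
i=1: a=6 ⇒ p=127, q=6
→ (127, 6).  Check: 127²=16129, 448·6²=16128, difference 1.
(127+6√448)^2 = 32257 + 1524√448
(127+6√448)^3 = 8193151 + 387090√448

127 6
32257 1524
8193151 387090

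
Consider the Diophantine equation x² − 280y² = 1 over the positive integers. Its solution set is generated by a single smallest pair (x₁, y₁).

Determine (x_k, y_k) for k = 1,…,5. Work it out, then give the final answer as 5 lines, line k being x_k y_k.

√280 = [16; 1,2,1,2,1,32, …], period ℓ=6 (even) → k=5
k=0  a_k=16  p_k/q_k = 16/1
k=1  a_k=1  p_k/q_k = 17/1
k=2  a_k=2  p_k/q_k = 50/3
k=3  a_k=1  p_k/q_k = 67/4
k=4  a_k=2  p_k/q_k = 184/11
k=5  a_k=1  p_k/q_k = 251/15
→ (251, 15).  Check: 251²=63001, 280·15²=63000, difference 1.
(x_2, y_2) = (251·251 + 280·15·15, 251·15 + 15·251) = (126001, 7530)
(x_3, y_3) = (251·126001 + 280·15·7530, 251·7530 + 15·126001) = (63252251, 3780045)
(x_4, y_4) = (251·63252251 + 280·15·3780045, 251·3780045 + 15·63252251) = (31752504001, 1897575060)
(x_5, y_5) = (251·31752504001 + 280·15·1897575060, 251·1897575060 + 15·31752504001) = (15939693756251, 952578900075)

251 15
126001 7530
63252251 3780045
31752504001 1897575060
15939693756251 952578900075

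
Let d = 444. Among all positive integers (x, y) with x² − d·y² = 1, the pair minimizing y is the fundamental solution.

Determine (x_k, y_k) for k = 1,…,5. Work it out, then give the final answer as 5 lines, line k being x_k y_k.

d=444: √d = [21; 14,42] (ℓ=2, even), read p_1/q_1
step 0: (21, 1)  from 21·(1,0) + (0,1)
step 1: (295, 14)  from 14·(21,1) + (1,0)
fundamental: x₁=295, y₁=14  (since 87025 − 444·196 = 1)
n=2: (295,14)∘(295,14) = (295·295+444·14·14, 295·14+14·295) = (174049,8260)
n=3: (174049,8260)∘(295,14) = (295·174049+444·14·8260, 295·8260+14·174049) = (102688615,4873386)
n=4: (102688615,4873386)∘(295,14) = (295·102688615+444·14·4873386, 295·4873386+14·102688615) = (60586108801,2875289480)
n=5: (60586108801,2875289480)∘(295,14) = (295·60586108801+444·14·2875289480, 295·2875289480+14·60586108801) = (35745701503975,1696415919814)

295 14
174049 8260
102688615 4873386
60586108801 2875289480
35745701503975 1696415919814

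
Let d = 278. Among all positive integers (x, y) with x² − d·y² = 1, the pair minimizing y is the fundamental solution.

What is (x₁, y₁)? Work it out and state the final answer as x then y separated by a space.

d=278: √d = [16; 1,2,16,2,1,32] (ℓ=6, even), read p_5/q_5
i=0: a=16 ⇒ p=16, q=1
i=1: a=1 ⇒ p=17, q=1
…
i=3: a=16 ⇒ p=817, q=49
i=4: a=2 ⇒ p=1684, q=101
i=5: a=1 ⇒ p=2501, q=150
fundamental: x₁=2501, y₁=150  (since 6255001 − 278·22500 = 1)

2501 150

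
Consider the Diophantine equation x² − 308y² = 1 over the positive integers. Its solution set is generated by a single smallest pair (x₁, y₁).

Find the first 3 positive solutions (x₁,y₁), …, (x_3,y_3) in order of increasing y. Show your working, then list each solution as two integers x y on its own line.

√308 = [17; 1,1,4,1,1,34, …], period ℓ=6 (even) → k=5
a_0=17:  p_0=17·1+0=17,  q_0=17·0+1=1
a_1=1:  p_1=1·17+1=18,  q_1=1·1+0=1
a_2=1:  p_2=1·18+17=35,  q_2=1·1+1=2
a_3=4:  p_3=4·35+18=158,  q_3=4·2+1=9
a_4=1:  p_4=1·158+35=193,  q_4=1·9+2=11
a_5=1:  p_5=1·193+158=351,  q_5=1·11+9=20
(x₁, y₁) = (351, 20);  351² − 308·20² = 1 ✓
k=2:  x_2 = 351·351+308·20·20 = 246401,  y_2 = 351·20+20·351 = 14040
k=3:  x_3 = 351·246401+308·20·14040 = 172973151,  y_3 = 351·14040+20·246401 = 9856060

351 20
246401 14040
172973151 9856060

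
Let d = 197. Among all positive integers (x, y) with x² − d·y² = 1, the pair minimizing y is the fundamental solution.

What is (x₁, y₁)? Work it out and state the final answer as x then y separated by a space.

393 28

d=197: √d = [14; 28] (ℓ=1, odd), read p_1/q_1
k=0  a_k=14  p_k/q_k = 14/1
k=1  a_k=28  p_k/q_k = 393/28
(x₁, y₁) = (393, 28);  393² − 197·28² = 1 ✓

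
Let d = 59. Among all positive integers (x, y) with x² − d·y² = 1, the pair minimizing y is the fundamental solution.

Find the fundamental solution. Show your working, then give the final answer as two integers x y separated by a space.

530 69

√59 = [7; 1,2,7,2,1,14, …], period ℓ=6 (even) → k=5
a_0=7:  p_0=7·1+0=7,  q_0=7·0+1=1
…
a_4=2:  p_4=2·169+23=361,  q_4=2·22+3=47
a_5=1:  p_5=1·361+169=530,  q_5=1·47+22=69
(x₁, y₁) = (530, 69);  530² − 59·69² = 1 ✓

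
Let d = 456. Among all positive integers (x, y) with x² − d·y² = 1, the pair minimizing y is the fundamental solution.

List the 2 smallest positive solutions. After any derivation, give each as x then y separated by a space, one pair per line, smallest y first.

[21; 2,1,4,1,2,42] for √456; ℓ=6 ⇒ convergent index 5
step 0: (21, 1)  from 21·(1,0) + (0,1)
…
step 2: (64, 3)  from 1·(43,2) + (21,1)
…
step 4: (363, 17)  from 1·(299,14) + (64,3)
step 5: (1025, 48)  from 2·(363,17) + (299,14)
(x₁, y₁) = (1025, 48);  1025² − 456·48² = 1 ✓
k=2:  x_2 = 1025·1025+456·48·48 = 2101249,  y_2 = 1025·48+48·1025 = 98400

1025 48
2101249 98400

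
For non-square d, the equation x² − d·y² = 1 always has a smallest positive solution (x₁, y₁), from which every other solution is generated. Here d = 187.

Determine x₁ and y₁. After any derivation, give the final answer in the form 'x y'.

1682 123

√187 = [13; 1,2,13,2,1,26, …], period ℓ=6 (even) → k=5
step 0: (13, 1)  from 13·(1,0) + (0,1)
step 1: (14, 1)  from 1·(13,1) + (1,0)
step 2: (41, 3)  from 2·(14,1) + (13,1)
…
step 4: (1135, 83)  from 2·(547,40) + (41,3)
step 5: (1682, 123)  from 1·(1135,83) + (547,40)
→ (1682, 123).  Check: 1682²=2829124, 187·123²=2829123, difference 1.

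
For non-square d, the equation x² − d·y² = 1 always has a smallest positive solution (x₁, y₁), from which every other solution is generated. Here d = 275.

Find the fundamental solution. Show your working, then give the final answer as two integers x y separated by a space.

[16; 1,1,2,1,1,32] for √275; ℓ=6 ⇒ convergent index 5
step 0: (16, 1)  from 16·(1,0) + (0,1)
step 1: (17, 1)  from 1·(16,1) + (1,0)
…
step 3: (83, 5)  from 2·(33,2) + (17,1)
step 4: (116, 7)  from 1·(83,5) + (33,2)
step 5: (199, 12)  from 1·(116,7) + (83,5)
→ (199, 12).  Check: 199²=39601, 275·12²=39600, difference 1.

199 12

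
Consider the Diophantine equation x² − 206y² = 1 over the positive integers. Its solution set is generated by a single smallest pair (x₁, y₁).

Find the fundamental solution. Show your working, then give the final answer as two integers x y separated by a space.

59535 4148

√206 → a₀=14, period (2,1,5,14,5,1,2,28); ℓ=8 even so k=7
i=0: a=14 ⇒ p=14, q=1
…
i=3: a=5 ⇒ p=244, q=17
…
i=5: a=5 ⇒ p=17539, q=1222
i=6: a=1 ⇒ p=20998, q=1463
i=7: a=2 ⇒ p=59535, q=4148
(x₁, y₁) = (59535, 4148);  59535² − 206·4148² = 1 ✓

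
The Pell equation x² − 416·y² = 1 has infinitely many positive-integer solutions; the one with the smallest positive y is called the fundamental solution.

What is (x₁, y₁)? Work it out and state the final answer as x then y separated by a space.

√416 → a₀=20, period (2,1,1,9,1,1,2,40); ℓ=8 even so k=7
a_0=20:  p_0=20·1+0=20,  q_0=20·0+1=1
a_1=2:  p_1=2·20+1=41,  q_1=2·1+0=2
a_2=1:  p_2=1·41+20=61,  q_2=1·2+1=3
a_3=1:  p_3=1·61+41=102,  q_3=1·3+2=5
a_4=9:  p_4=9·102+61=979,  q_4=9·5+3=48
…
a_6=1:  p_6=1·1081+979=2060,  q_6=1·53+48=101
a_7=2:  p_7=2·2060+1081=5201,  q_7=2·101+53=255
(x₁, y₁) = (5201, 255);  5201² − 416·255² = 1 ✓

5201 255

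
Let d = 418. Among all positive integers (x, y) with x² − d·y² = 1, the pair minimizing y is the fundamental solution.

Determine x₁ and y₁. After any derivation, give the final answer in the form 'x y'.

33857 1656

√418 = [20; 2,4,20,4,2,40, …], period ℓ=6 (even) → k=5
step 0: (20, 1)  from 20·(1,0) + (0,1)
…
step 4: (15068, 737)  from 4·(3721,182) + (184,9)
step 5: (33857, 1656)  from 2·(15068,737) + (3721,182)
fundamental: x₁=33857, y₁=1656  (since 1146296449 − 418·2742336 = 1)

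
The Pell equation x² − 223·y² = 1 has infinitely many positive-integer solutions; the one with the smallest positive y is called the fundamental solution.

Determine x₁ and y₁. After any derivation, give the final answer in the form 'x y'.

[14; 1,13,1,28] for √223; ℓ=4 ⇒ convergent index 3
i=0: a=14 ⇒ p=14, q=1
…
i=2: a=13 ⇒ p=209, q=14
i=3: a=1 ⇒ p=224, q=15
→ (224, 15).  Check: 224²=50176, 223·15²=50175, difference 1.

224 15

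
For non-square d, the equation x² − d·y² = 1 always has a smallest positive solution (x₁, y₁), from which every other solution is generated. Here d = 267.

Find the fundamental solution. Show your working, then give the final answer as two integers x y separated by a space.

√267 → a₀=16, period (2,1,15,1,2,32); ℓ=6 even so k=5
i=0: a=16 ⇒ p=16, q=1
…
i=2: a=1 ⇒ p=49, q=3
…
i=4: a=1 ⇒ p=817, q=50
i=5: a=2 ⇒ p=2402, q=147
fundamental: x₁=2402, y₁=147  (since 5769604 − 267·21609 = 1)

2402 147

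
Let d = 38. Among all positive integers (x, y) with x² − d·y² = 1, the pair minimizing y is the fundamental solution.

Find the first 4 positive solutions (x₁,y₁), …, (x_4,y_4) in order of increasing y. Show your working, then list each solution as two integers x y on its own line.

[6; 6,12] for √38; ℓ=2 ⇒ convergent index 1
k=0  a_k=6  p_k/q_k = 6/1
k=1  a_k=6  p_k/q_k = 37/6
→ (37, 6).  Check: 37²=1369, 38·6²=1368, difference 1.
(37+6√38)^2 = 2737 + 444√38
(37+6√38)^3 = 202501 + 32850√38
(37+6√38)^4 = 14982337 + 2430456√38

37 6
2737 444
202501 32850
14982337 2430456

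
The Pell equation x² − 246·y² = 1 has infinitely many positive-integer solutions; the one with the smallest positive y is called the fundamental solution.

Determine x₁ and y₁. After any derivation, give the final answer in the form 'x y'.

88805 5662

d=246: √d = [15; 1,2,5,1,14,1,5,2,1,30] (ℓ=10, even), read p_9/q_9
a_0=15:  p_0=15·1+0=15,  q_0=15·0+1=1
a_1=1:  p_1=1·15+1=16,  q_1=1·1+0=1
a_2=2:  p_2=2·16+15=47,  q_2=2·1+1=3
a_3=5:  p_3=5·47+16=251,  q_3=5·3+1=16
…
a_5=14:  p_5=14·298+251=4423,  q_5=14·19+16=282
a_6=1:  p_6=1·4423+298=4721,  q_6=1·282+19=301
…
a_8=2:  p_8=2·28028+4721=60777,  q_8=2·1787+301=3875
a_9=1:  p_9=1·60777+28028=88805,  q_9=1·3875+1787=5662
→ (88805, 5662).  Check: 88805²=7886328025, 246·5662²=7886328024, difference 1.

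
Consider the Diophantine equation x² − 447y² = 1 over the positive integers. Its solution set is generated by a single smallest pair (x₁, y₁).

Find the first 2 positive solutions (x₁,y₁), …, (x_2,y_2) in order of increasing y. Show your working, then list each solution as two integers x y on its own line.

√447 → a₀=21, period (7,42); ℓ=2 even so k=1
a_0=21:  p_0=21·1+0=21,  q_0=21·0+1=1
a_1=7:  p_1=7·21+1=148,  q_1=7·1+0=7
→ (148, 7).  Check: 148²=21904, 447·7²=21903, difference 1.
(148+7√447)^2 = 43807 + 2072√447

148 7
43807 2072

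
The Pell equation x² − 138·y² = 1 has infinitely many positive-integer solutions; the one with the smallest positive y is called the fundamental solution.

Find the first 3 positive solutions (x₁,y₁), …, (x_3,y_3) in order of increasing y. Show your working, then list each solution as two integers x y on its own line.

47 4
4417 376
415151 35340

√138 = [11; 1,2,1,22, …], period ℓ=4 (even) → k=3
step 0: (11, 1)  from 11·(1,0) + (0,1)
step 1: (12, 1)  from 1·(11,1) + (1,0)
step 2: (35, 3)  from 2·(12,1) + (11,1)
step 3: (47, 4)  from 1·(35,3) + (12,1)
(x₁, y₁) = (47, 4);  47² − 138·4² = 1 ✓
n=2: (47,4)∘(47,4) = (47·47+138·4·4, 47·4+4·47) = (4417,376)
n=3: (4417,376)∘(47,4) = (47·4417+138·4·376, 47·376+4·4417) = (415151,35340)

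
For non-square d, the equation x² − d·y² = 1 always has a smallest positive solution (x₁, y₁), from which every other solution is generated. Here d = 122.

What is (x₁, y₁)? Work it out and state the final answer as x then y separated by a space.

243 22

d=122: √d = [11; 22] (ℓ=1, odd), read p_1/q_1
k=0  a_k=11  p_k/q_k = 11/1
k=1  a_k=22  p_k/q_k = 243/22
→ (243, 22).  Check: 243²=59049, 122·22²=59048, difference 1.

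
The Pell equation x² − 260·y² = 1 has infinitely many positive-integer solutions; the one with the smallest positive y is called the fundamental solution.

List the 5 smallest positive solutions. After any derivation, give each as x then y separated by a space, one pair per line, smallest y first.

129 8
33281 2064
8586369 532504
2215249921 137383968
571525893249 35444531240

[16; 8,32] for √260; ℓ=2 ⇒ convergent index 1
a_0=16:  p_0=16·1+0=16,  q_0=16·0+1=1
a_1=8:  p_1=8·16+1=129,  q_1=8·1+0=8
→ (129, 8).  Check: 129²=16641, 260·8²=16640, difference 1.
(129+8√260)^2 = 33281 + 2064√260
(129+8√260)^3 = 8586369 + 532504√260
(129+8√260)^4 = 2215249921 + 137383968√260
(129+8√260)^5 = 571525893249 + 35444531240√260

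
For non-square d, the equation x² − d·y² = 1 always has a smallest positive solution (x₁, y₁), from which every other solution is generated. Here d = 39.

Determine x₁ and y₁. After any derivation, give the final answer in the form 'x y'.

√39 = [6; 4,12, …], period ℓ=2 (even) → k=1
step 0: (6, 1)  from 6·(1,0) + (0,1)
step 1: (25, 4)  from 4·(6,1) + (1,0)
(x₁, y₁) = (25, 4);  25² − 39·4² = 1 ✓

25 4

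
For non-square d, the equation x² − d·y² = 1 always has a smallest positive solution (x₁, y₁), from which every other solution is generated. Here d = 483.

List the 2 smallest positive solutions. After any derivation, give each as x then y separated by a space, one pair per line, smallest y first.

22 1
967 44

[21; 1,42] for √483; ℓ=2 ⇒ convergent index 1
step 0: (21, 1)  from 21·(1,0) + (0,1)
step 1: (22, 1)  from 1·(21,1) + (1,0)
(x₁, y₁) = (22, 1);  22² − 483·1² = 1 ✓
(x_2, y_2) = (22·22 + 483·1·1, 22·1 + 1·22) = (967, 44)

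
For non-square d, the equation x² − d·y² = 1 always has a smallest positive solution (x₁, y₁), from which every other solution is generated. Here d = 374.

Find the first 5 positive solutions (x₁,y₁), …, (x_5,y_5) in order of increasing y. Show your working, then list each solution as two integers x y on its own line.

d=374: √d = [19; 2,1,18,1,2,38] (ℓ=6, even), read p_5/q_5
a_0=19:  p_0=19·1+0=19,  q_0=19·0+1=1
…
a_2=1:  p_2=1·39+19=58,  q_2=1·2+1=3
a_3=18:  p_3=18·58+39=1083,  q_3=18·3+2=56
a_4=1:  p_4=1·1083+58=1141,  q_4=1·56+3=59
a_5=2:  p_5=2·1141+1083=3365,  q_5=2·59+56=174
fundamental: x₁=3365, y₁=174  (since 11323225 − 374·30276 = 1)
n=2: (3365,174)∘(3365,174) = (3365·3365+374·174·174, 3365·174+174·3365) = (22646449,1171020)
n=3: (22646449,1171020)∘(3365,174) = (3365·22646449+374·174·1171020, 3365·1171020+174·22646449) = (152410598405,7880964426)
n=4: (152410598405,7880964426)∘(3365,174) = (3365·152410598405+374·174·7880964426, 3365·7880964426+174·152410598405) = (1025723304619201,53038889415960)
n=5: (1025723304619201,53038889415960)∘(3365,174) = (3365·1025723304619201+374·174·53038889415960, 3365·53038889415960+174·1025723304619201) = (6903117687676624325,356951717888446374)

3365 174
22646449 1171020
152410598405 7880964426
1025723304619201 53038889415960
6903117687676624325 356951717888446374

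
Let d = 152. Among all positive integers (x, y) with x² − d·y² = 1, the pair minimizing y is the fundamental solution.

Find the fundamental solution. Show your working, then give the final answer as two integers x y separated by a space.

37 3

d=152: √d = [12; 3,24] (ℓ=2, even), read p_1/q_1
k=0  a_k=12  p_k/q_k = 12/1
k=1  a_k=3  p_k/q_k = 37/3
(x₁, y₁) = (37, 3);  37² − 152·3² = 1 ✓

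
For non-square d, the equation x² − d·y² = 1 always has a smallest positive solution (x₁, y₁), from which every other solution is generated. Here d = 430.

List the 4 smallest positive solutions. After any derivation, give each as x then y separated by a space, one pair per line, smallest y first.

[20; 1,2,1,3,1,…,2,1,40] for √430; ℓ=14 ⇒ convergent index 13
i=0: a=20 ⇒ p=20, q=1
…
i=2: a=2 ⇒ p=62, q=3
i=3: a=1 ⇒ p=83, q=4
…
i=7: a=8 ⇒ p=21794, q=1051
i=8: a=6 ⇒ p=133439, q=6435
i=9: a=1 ⇒ p=155233, q=7486
i=10: a=3 ⇒ p=599138, q=28893
i=11: a=1 ⇒ p=754371, q=36379
i=12: a=2 ⇒ p=2107880, q=101651
i=13: a=1 ⇒ p=2862251, q=138030
fundamental: x₁=2862251, y₁=138030  (since 8192480787001 − 430·19052280900 = 1)
n=2: (2862251,138030)∘(2862251,138030) = (2862251·2862251+430·138030·138030, 2862251·138030+138030·2862251) = (16384961574001,790153011060)
n=3: (16384961574001,790153011060)∘(2862251,138030) = (2862251·16384961574001+430·138030·790153011060, 2862251·790153011060+138030·16384961574001) = (93795745300289010251,4523232492118854090)
n=4: (93795745300289010251,4523232492118854090)∘(2862251,138030) = (2862251·93795745300289010251+430·138030·4523232492118854090, 2862251·4523232492118854090+138030·93795745300289010251) = (536933931562978654798296001,25893253447598574322902120)

2862251 138030
16384961574001 790153011060
93795745300289010251 4523232492118854090
536933931562978654798296001 25893253447598574322902120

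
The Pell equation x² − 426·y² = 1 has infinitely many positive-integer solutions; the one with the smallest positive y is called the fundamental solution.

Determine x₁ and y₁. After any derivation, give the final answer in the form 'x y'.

√426 = [20; 1,1,1,3,2,6,2,3,1,1,1,40, …], period ℓ=12 (even) → k=11
step 0: (20, 1)  from 20·(1,0) + (0,1)
step 1: (21, 1)  from 1·(20,1) + (1,0)
step 2: (41, 2)  from 1·(21,1) + (20,1)
…
step 4: (227, 11)  from 3·(62,3) + (41,2)
step 5: (516, 25)  from 2·(227,11) + (62,3)
…
step 7: (7162, 347)  from 2·(3323,161) + (516,25)
step 8: (24809, 1202)  from 3·(7162,347) + (3323,161)
step 9: (31971, 1549)  from 1·(24809,1202) + (7162,347)
step 10: (56780, 2751)  from 1·(31971,1549) + (24809,1202)
step 11: (88751, 4300)  from 1·(56780,2751) + (31971,1549)
→ (88751, 4300).  Check: 88751²=7876740001, 426·4300²=7876740000, difference 1.

88751 4300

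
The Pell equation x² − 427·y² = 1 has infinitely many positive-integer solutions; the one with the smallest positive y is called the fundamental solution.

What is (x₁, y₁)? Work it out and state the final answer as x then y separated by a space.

62 3

√427 = [20; 1,1,1,40, …], period ℓ=4 (even) → k=3
a_0=20:  p_0=20·1+0=20,  q_0=20·0+1=1
a_1=1:  p_1=1·20+1=21,  q_1=1·1+0=1
a_2=1:  p_2=1·21+20=41,  q_2=1·1+1=2
a_3=1:  p_3=1·41+21=62,  q_3=1·2+1=3
(x₁, y₁) = (62, 3);  62² − 427·3² = 1 ✓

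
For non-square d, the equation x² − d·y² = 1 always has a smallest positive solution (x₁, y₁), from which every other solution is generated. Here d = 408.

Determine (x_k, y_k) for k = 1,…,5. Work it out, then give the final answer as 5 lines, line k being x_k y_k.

√408 = [20; 5,40, …], period ℓ=2 (even) → k=1
k=0  a_k=20  p_k/q_k = 20/1
k=1  a_k=5  p_k/q_k = 101/5
→ (101, 5).  Check: 101²=10201, 408·5²=10200, difference 1.
(101+5√408)^2 = 20401 + 1010√408
(101+5√408)^3 = 4120901 + 204015√408
(101+5√408)^4 = 832401601 + 41210020√408
(101+5√408)^5 = 168141002501 + 8324220025√408

101 5
20401 1010
4120901 204015
832401601 41210020
168141002501 8324220025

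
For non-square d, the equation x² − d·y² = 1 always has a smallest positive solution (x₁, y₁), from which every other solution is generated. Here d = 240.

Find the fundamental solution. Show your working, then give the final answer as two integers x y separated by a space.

31 2

d=240: √d = [15; 2,30] (ℓ=2, even), read p_1/q_1
k=0  a_k=15  p_k/q_k = 15/1
k=1  a_k=2  p_k/q_k = 31/2
→ (31, 2).  Check: 31²=961, 240·2²=960, difference 1.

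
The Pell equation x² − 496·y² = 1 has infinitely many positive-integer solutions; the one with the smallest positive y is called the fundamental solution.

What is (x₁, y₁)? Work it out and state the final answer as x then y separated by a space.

4620799 207480

d=496: √d = [22; 3,1,2,4,1,…,1,3,44] (ℓ=16, even), read p_15/q_15
i=0: a=22 ⇒ p=22, q=1
…
i=2: a=1 ⇒ p=89, q=4
…
i=5: a=1 ⇒ p=1314, q=59
i=6: a=1 ⇒ p=2383, q=107
i=7: a=2 ⇒ p=6080, q=273
i=8: a=2 ⇒ p=14543, q=653
i=9: a=2 ⇒ p=35166, q=1579
…
i=12: a=4 ⇒ p=389209, q=17476
…
i=14: a=1 ⇒ p=1252502, q=56239
i=15: a=3 ⇒ p=4620799, q=207480
(x₁, y₁) = (4620799, 207480);  4620799² − 496·207480² = 1 ✓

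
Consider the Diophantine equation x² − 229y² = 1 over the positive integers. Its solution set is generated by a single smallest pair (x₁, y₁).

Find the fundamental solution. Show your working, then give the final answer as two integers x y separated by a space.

5848201 386460

√229 → a₀=15, period (7,1,1,7,30); ℓ=5 odd so k=9
k=0  a_k=15  p_k/q_k = 15/1
…
k=2  a_k=1  p_k/q_k = 121/8
…
k=4  a_k=7  p_k/q_k = 1710/113
k=5  a_k=30  p_k/q_k = 51527/3405
…
k=8  a_k=1  p_k/q_k = 776325/51301
k=9  a_k=7  p_k/q_k = 5848201/386460
(x₁, y₁) = (5848201, 386460);  5848201² − 229·386460² = 1 ✓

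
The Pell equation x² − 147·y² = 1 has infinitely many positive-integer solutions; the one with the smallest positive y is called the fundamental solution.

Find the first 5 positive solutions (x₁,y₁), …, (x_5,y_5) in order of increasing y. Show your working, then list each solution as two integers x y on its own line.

[12; 8,24] for √147; ℓ=2 ⇒ convergent index 1
step 0: (12, 1)  from 12·(1,0) + (0,1)
step 1: (97, 8)  from 8·(12,1) + (1,0)
→ (97, 8).  Check: 97²=9409, 147·8²=9408, difference 1.
k=2:  x_2 = 97·97+147·8·8 = 18817,  y_2 = 97·8+8·97 = 1552
k=3:  x_3 = 97·18817+147·8·1552 = 3650401,  y_3 = 97·1552+8·18817 = 301080
k=4:  x_4 = 97·3650401+147·8·301080 = 708158977,  y_4 = 97·301080+8·3650401 = 58407968
k=5:  x_5 = 97·708158977+147·8·58407968 = 137379191137,  y_5 = 97·58407968+8·708158977 = 11330844712

97 8
18817 1552
3650401 301080
708158977 58407968
137379191137 11330844712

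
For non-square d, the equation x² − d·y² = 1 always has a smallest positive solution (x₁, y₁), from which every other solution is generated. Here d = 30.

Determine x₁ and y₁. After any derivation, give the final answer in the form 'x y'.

11 2

√30 = [5; 2,10, …], period ℓ=2 (even) → k=1
k=0  a_k=5  p_k/q_k = 5/1
k=1  a_k=2  p_k/q_k = 11/2
(x₁, y₁) = (11, 2);  11² − 30·2² = 1 ✓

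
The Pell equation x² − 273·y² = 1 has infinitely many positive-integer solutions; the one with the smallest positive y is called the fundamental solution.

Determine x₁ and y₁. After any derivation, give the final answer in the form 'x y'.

727 44

d=273: √d = [16; 1,1,10,1,1,32] (ℓ=6, even), read p_5/q_5
i=0: a=16 ⇒ p=16, q=1
…
i=2: a=1 ⇒ p=33, q=2
…
i=4: a=1 ⇒ p=380, q=23
i=5: a=1 ⇒ p=727, q=44
→ (727, 44).  Check: 727²=528529, 273·44²=528528, difference 1.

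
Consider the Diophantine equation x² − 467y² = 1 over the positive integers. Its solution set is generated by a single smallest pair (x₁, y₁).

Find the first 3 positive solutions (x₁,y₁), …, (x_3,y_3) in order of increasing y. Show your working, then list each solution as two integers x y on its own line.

1625626 75225
5285319783751 244575431700
17183906517558380626 795176361465413175

√467 → a₀=21, period (1,1,1,1,3,…,1,1,42); ℓ=14 even so k=13
i=0: a=21 ⇒ p=21, q=1
…
i=2: a=1 ⇒ p=43, q=2
i=3: a=1 ⇒ p=65, q=3
…
i=5: a=3 ⇒ p=389, q=18
i=6: a=3 ⇒ p=1275, q=59
i=7: a=21 ⇒ p=27164, q=1257
i=8: a=3 ⇒ p=82767, q=3830
i=9: a=3 ⇒ p=275465, q=12747
i=10: a=1 ⇒ p=358232, q=16577
i=11: a=1 ⇒ p=633697, q=29324
i=12: a=1 ⇒ p=991929, q=45901
i=13: a=1 ⇒ p=1625626, q=75225
(x₁, y₁) = (1625626, 75225);  1625626² − 467·75225² = 1 ✓
(x_2, y_2) = (1625626·1625626 + 467·75225·75225, 1625626·75225 + 75225·1625626) = (5285319783751, 244575431700)
(x_3, y_3) = (1625626·5285319783751 + 467·75225·244575431700, 1625626·244575431700 + 75225·5285319783751) = (17183906517558380626, 795176361465413175)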